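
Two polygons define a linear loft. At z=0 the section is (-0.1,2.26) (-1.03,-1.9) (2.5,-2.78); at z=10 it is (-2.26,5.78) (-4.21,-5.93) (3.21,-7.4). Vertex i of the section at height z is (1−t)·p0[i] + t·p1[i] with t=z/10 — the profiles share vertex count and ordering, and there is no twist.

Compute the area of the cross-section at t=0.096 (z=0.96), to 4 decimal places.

Area at t=0.096: 10.0152

Cross-section at t=0.096: each vertex is (1-t)·p0[i] + t·p1[i].
  v1: (1-0.096)·(-0.1,2.26) + 0.096·(-2.26,5.78) = (-0.3074,2.5979)
  v2: (1-0.096)·(-1.03,-1.9) + 0.096·(-4.21,-5.93) = (-1.3353,-2.2869)
  v3: (1-0.096)·(2.5,-2.78) + 0.096·(3.21,-7.4) = (2.5682,-3.2235)
Shoelace sum Σ(x_i·y_{i+1} − x_{i+1}·y_i):
  i=1: -0.3074·-2.2869 − -1.3353·2.5979 = +4.1718 (running +4.1718)
  i=2: -1.3353·-3.2235 − 2.5682·-2.2869 = +10.1774 (running +14.3492)
  i=3: 2.5682·2.5979 − -0.3074·-3.2235 = +5.6811 (running +20.0303)
Area = |Σ|/2 = |20.0303|/2 = 10.0152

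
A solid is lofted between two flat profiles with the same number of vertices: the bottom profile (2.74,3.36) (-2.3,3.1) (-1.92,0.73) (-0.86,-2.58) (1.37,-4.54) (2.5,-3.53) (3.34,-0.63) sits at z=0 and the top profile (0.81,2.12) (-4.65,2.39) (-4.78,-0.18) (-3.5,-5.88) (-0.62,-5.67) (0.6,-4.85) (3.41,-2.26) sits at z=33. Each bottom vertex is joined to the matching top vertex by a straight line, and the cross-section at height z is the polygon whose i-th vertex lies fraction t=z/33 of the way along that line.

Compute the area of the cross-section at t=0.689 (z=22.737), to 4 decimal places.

Area at t=0.689: 43.4564

Cross-section at t=0.689: each vertex is (1-t)·p0[i] + t·p1[i].
  v1: (1-0.689)·(2.74,3.36) + 0.689·(0.81,2.12) = (1.4102,2.5056)
  v2: (1-0.689)·(-2.3,3.1) + 0.689·(-4.65,2.39) = (-3.9192,2.6108)
  v3: (1-0.689)·(-1.92,0.73) + 0.689·(-4.78,-0.18) = (-3.8905,0.1030)
  v4: (1-0.689)·(-0.86,-2.58) + 0.689·(-3.5,-5.88) = (-2.6790,-4.8537)
  v5: (1-0.689)·(1.37,-4.54) + 0.689·(-0.62,-5.67) = (-0.0011,-5.3186)
  v6: (1-0.689)·(2.5,-3.53) + 0.689·(0.6,-4.85) = (1.1909,-4.4395)
  v7: (1-0.689)·(3.34,-0.63) + 0.689·(3.41,-2.26) = (3.3882,-1.7531)
Shoelace sum Σ(x_i·y_{i+1} − x_{i+1}·y_i):
  i=1: 1.4102·2.6108 − -3.9192·2.5056 = +13.5018 (running +13.5018)
  i=2: -3.9192·0.1030 − -3.8905·2.6108 = +9.7537 (running +23.2556)
  i=3: -3.8905·-4.8537 − -2.6790·0.1030 = +19.1595 (running +42.4150)
  i=4: -2.6790·-5.3186 − -0.0011·-4.8537 = +14.2428 (running +56.6579)
  i=5: -0.0011·-4.4395 − 1.1909·-5.3186 = +6.3388 (running +62.9967)
  i=6: 1.1909·-1.7531 − 3.3882·-4.4395 = +12.9542 (running +75.9510)
  i=7: 3.3882·2.5056 − 1.4102·-1.7531 = +10.9619 (running +86.9129)
Area = |Σ|/2 = |86.9129|/2 = 43.4564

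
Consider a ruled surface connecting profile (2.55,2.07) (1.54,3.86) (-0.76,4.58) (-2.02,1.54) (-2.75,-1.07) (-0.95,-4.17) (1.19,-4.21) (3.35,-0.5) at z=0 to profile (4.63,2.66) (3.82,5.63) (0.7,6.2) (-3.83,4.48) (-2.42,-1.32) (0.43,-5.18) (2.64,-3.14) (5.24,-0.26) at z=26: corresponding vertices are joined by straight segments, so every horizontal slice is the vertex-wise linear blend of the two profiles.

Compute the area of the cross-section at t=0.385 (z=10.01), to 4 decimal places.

Area at t=0.385: 46.7331

Cross-section at t=0.385: each vertex is (1-t)·p0[i] + t·p1[i].
  v1: (1-0.385)·(2.55,2.07) + 0.385·(4.63,2.66) = (3.3508,2.2971)
  v2: (1-0.385)·(1.54,3.86) + 0.385·(3.82,5.63) = (2.4178,4.5414)
  v3: (1-0.385)·(-0.76,4.58) + 0.385·(0.7,6.2) = (-0.1979,5.2037)
  v4: (1-0.385)·(-2.02,1.54) + 0.385·(-3.83,4.48) = (-2.7168,2.6719)
  v5: (1-0.385)·(-2.75,-1.07) + 0.385·(-2.42,-1.32) = (-2.6229,-1.1663)
  v6: (1-0.385)·(-0.95,-4.17) + 0.385·(0.43,-5.18) = (-0.4187,-4.5588)
  v7: (1-0.385)·(1.19,-4.21) + 0.385·(2.64,-3.14) = (1.7483,-3.7980)
  v8: (1-0.385)·(3.35,-0.5) + 0.385·(5.24,-0.26) = (4.0777,-0.4076)
Shoelace sum Σ(x_i·y_{i+1} − x_{i+1}·y_i):
  i=1: 3.3508·4.5414 − 2.4178·2.2971 = +9.6634 (running +9.6634)
  i=2: 2.4178·5.2037 − -0.1979·4.5414 = +13.4803 (running +23.1437)
  i=3: -0.1979·2.6719 − -2.7168·5.2037 = +13.6089 (running +36.7526)
  i=4: -2.7168·-1.1663 − -2.6229·2.6719 = +10.1768 (running +46.9294)
  i=5: -2.6229·-4.5588 − -0.4187·-1.1663 = +11.4693 (running +58.3987)
  i=6: -0.4187·-3.7980 − 1.7483·-4.5588 = +9.5603 (running +67.9590)
  i=7: 1.7483·-0.4076 − 4.0777·-3.7980 = +14.7745 (running +82.7335)
  i=8: 4.0777·2.2971 − 3.3508·-0.4076 = +10.7328 (running +93.4663)
Area = |Σ|/2 = |93.4663|/2 = 46.7331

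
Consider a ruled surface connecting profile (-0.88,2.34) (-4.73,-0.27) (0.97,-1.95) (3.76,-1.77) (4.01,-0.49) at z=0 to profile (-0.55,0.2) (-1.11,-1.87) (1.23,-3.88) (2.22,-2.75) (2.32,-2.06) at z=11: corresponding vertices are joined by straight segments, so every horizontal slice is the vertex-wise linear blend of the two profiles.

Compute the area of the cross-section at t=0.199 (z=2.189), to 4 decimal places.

Area at t=0.199: 17.4966

Cross-section at t=0.199: each vertex is (1-t)·p0[i] + t·p1[i].
  v1: (1-0.199)·(-0.88,2.34) + 0.199·(-0.55,0.2) = (-0.8143,1.9141)
  v2: (1-0.199)·(-4.73,-0.27) + 0.199·(-1.11,-1.87) = (-4.0096,-0.5884)
  v3: (1-0.199)·(0.97,-1.95) + 0.199·(1.23,-3.88) = (1.0217,-2.3341)
  v4: (1-0.199)·(3.76,-1.77) + 0.199·(2.22,-2.75) = (3.4535,-1.9650)
  v5: (1-0.199)·(4.01,-0.49) + 0.199·(2.32,-2.06) = (3.6737,-0.8024)
Shoelace sum Σ(x_i·y_{i+1} − x_{i+1}·y_i):
  i=1: -0.8143·-0.5884 − -4.0096·1.9141 = +8.1541 (running +8.1541)
  i=2: -4.0096·-2.3341 − 1.0217·-0.5884 = +9.9599 (running +18.1141)
  i=3: 1.0217·-1.9650 − 3.4535·-2.3341 = +6.0531 (running +24.1671)
  i=4: 3.4535·-0.8024 − 3.6737·-1.9650 = +4.4477 (running +28.6148)
  i=5: 3.6737·1.9141 − -0.8143·-0.8024 = +6.3785 (running +34.9933)
Area = |Σ|/2 = |34.9933|/2 = 17.4966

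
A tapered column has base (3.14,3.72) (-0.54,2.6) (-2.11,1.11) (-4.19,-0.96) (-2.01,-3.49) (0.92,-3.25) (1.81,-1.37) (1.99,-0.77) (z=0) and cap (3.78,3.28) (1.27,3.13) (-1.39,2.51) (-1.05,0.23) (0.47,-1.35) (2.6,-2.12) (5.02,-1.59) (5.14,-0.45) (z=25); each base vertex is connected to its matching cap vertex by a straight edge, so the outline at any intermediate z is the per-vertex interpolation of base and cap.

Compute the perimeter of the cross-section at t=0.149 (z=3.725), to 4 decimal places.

Cross-section at t=0.149: each vertex is (1-t)·p0[i] + t·p1[i].
  v1: (1-0.149)·(3.14,3.72) + 0.149·(3.78,3.28) = (3.2354,3.6544)
  v2: (1-0.149)·(-0.54,2.6) + 0.149·(1.27,3.13) = (-0.2703,2.6790)
  v3: (1-0.149)·(-2.11,1.11) + 0.149·(-1.39,2.51) = (-2.0027,1.3186)
  v4: (1-0.149)·(-4.19,-0.96) + 0.149·(-1.05,0.23) = (-3.7221,-0.7827)
  v5: (1-0.149)·(-2.01,-3.49) + 0.149·(0.47,-1.35) = (-1.6405,-3.1711)
  v6: (1-0.149)·(0.92,-3.25) + 0.149·(2.6,-2.12) = (1.1703,-3.0816)
  v7: (1-0.149)·(1.81,-1.37) + 0.149·(5.02,-1.59) = (2.2883,-1.4028)
  v8: (1-0.149)·(1.99,-0.77) + 0.149·(5.14,-0.45) = (2.4593,-0.7223)
Perimeter = Σ |v_{i+1} − v_i|:
  edge 1→2: √(-3.5057² + -0.9755²) = 3.6389 (running 3.6389)
  edge 2→3: √(-1.7324² + -1.3604²) = 2.2027 (running 5.8415)
  edge 3→4: √(-1.7194² + -2.1013²) = 2.7151 (running 8.5567)
  edge 4→5: √(2.0817² + -2.3885²) = 3.1683 (running 11.7249)
  edge 5→6: √(2.8108² + 0.0895²) = 2.8122 (running 14.5372)
  edge 6→7: √(1.1180² + 1.6788²) = 2.0170 (running 16.5542)
  edge 7→8: √(0.1711² + 0.6805²) = 0.7016 (running 17.2558)
  edge 8→1: √(0.7760² + 4.3768²) = 4.4450 (running 21.7008)
Perimeter = 21.7008

Perimeter at t=0.149: 21.7008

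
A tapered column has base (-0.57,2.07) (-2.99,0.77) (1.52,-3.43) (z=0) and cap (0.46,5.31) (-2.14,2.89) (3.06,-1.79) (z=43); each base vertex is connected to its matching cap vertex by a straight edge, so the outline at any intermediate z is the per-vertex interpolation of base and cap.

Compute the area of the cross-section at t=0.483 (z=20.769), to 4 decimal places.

Cross-section at t=0.483: each vertex is (1-t)·p0[i] + t·p1[i].
  v1: (1-0.483)·(-0.57,2.07) + 0.483·(0.46,5.31) = (-0.0725,3.6349)
  v2: (1-0.483)·(-2.99,0.77) + 0.483·(-2.14,2.89) = (-2.5795,1.7940)
  v3: (1-0.483)·(1.52,-3.43) + 0.483·(3.06,-1.79) = (2.2638,-2.6379)
Shoelace sum Σ(x_i·y_{i+1} − x_{i+1}·y_i):
  i=1: -0.0725·1.7940 − -2.5795·3.6349 = +9.2460 (running +9.2460)
  i=2: -2.5795·-2.6379 − 2.2638·1.7940 = +2.7431 (running +11.9891)
  i=3: 2.2638·3.6349 − -0.0725·-2.6379 = +8.0375 (running +20.0266)
Area = |Σ|/2 = |20.0266|/2 = 10.0133

Area at t=0.483: 10.0133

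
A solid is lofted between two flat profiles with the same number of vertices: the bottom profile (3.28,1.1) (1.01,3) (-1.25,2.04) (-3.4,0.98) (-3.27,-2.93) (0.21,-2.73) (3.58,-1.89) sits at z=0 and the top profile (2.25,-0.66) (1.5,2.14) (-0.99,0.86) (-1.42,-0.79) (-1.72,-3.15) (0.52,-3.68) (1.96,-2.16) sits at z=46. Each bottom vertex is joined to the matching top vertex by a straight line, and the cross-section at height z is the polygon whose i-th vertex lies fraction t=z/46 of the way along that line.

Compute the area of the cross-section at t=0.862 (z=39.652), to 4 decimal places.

Area at t=0.862: 17.7784

Cross-section at t=0.862: each vertex is (1-t)·p0[i] + t·p1[i].
  v1: (1-0.862)·(3.28,1.1) + 0.862·(2.25,-0.66) = (2.3921,-0.4171)
  v2: (1-0.862)·(1.01,3) + 0.862·(1.5,2.14) = (1.4324,2.2587)
  v3: (1-0.862)·(-1.25,2.04) + 0.862·(-0.99,0.86) = (-1.0259,1.0228)
  v4: (1-0.862)·(-3.4,0.98) + 0.862·(-1.42,-0.79) = (-1.6932,-0.5457)
  v5: (1-0.862)·(-3.27,-2.93) + 0.862·(-1.72,-3.15) = (-1.9339,-3.1196)
  v6: (1-0.862)·(0.21,-2.73) + 0.862·(0.52,-3.68) = (0.4772,-3.5489)
  v7: (1-0.862)·(3.58,-1.89) + 0.862·(1.96,-2.16) = (2.1836,-2.1227)
Shoelace sum Σ(x_i·y_{i+1} − x_{i+1}·y_i):
  i=1: 2.3921·2.2587 − 1.4324·-0.4171 = +6.0006 (running +6.0006)
  i=2: 1.4324·1.0228 − -1.0259·2.2587 = +3.7822 (running +9.7828)
  i=3: -1.0259·-0.5457 − -1.6932·1.0228 = +2.2918 (running +12.0746)
  i=4: -1.6932·-3.1196 − -1.9339·-0.5457 = +4.2269 (running +16.3015)
  i=5: -1.9339·-3.5489 − 0.4772·-3.1196 = +8.3520 (running +24.6534)
  i=6: 0.4772·-2.1227 − 2.1836·-3.5489 = +6.7362 (running +31.3896)
  i=7: 2.1836·-0.4171 − 2.3921·-2.1227 = +4.1671 (running +35.5567)
Area = |Σ|/2 = |35.5567|/2 = 17.7784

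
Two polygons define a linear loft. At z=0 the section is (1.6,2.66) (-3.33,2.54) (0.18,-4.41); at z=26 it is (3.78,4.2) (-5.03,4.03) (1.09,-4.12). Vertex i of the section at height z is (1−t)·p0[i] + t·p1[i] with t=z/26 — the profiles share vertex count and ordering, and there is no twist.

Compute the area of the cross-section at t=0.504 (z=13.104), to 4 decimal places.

Cross-section at t=0.504: each vertex is (1-t)·p0[i] + t·p1[i].
  v1: (1-0.504)·(1.6,2.66) + 0.504·(3.78,4.2) = (2.6987,3.4362)
  v2: (1-0.504)·(-3.33,2.54) + 0.504·(-5.03,4.03) = (-4.1868,3.2910)
  v3: (1-0.504)·(0.18,-4.41) + 0.504·(1.09,-4.12) = (0.6386,-4.2638)
Shoelace sum Σ(x_i·y_{i+1} − x_{i+1}·y_i):
  i=1: 2.6987·3.2910 − -4.1868·3.4362 = +23.2679 (running +23.2679)
  i=2: -4.1868·-4.2638 − 0.6386·3.2910 = +15.7501 (running +39.0180)
  i=3: 0.6386·3.4362 − 2.6987·-4.2638 = +13.7014 (running +52.7194)
Area = |Σ|/2 = |52.7194|/2 = 26.3597

Area at t=0.504: 26.3597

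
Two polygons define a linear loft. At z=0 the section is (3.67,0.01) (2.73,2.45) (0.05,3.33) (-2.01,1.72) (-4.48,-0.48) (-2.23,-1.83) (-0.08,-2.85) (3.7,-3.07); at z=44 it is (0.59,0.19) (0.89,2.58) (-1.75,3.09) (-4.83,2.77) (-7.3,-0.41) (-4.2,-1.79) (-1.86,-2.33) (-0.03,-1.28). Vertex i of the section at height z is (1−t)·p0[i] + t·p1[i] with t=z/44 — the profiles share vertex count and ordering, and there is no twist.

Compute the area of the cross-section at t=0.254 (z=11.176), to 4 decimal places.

Area at t=0.254: 33.1822

Cross-section at t=0.254: each vertex is (1-t)·p0[i] + t·p1[i].
  v1: (1-0.254)·(3.67,0.01) + 0.254·(0.59,0.19) = (2.8877,0.0557)
  v2: (1-0.254)·(2.73,2.45) + 0.254·(0.89,2.58) = (2.2626,2.4830)
  v3: (1-0.254)·(0.05,3.33) + 0.254·(-1.75,3.09) = (-0.4072,3.2690)
  v4: (1-0.254)·(-2.01,1.72) + 0.254·(-4.83,2.77) = (-2.7263,1.9867)
  v5: (1-0.254)·(-4.48,-0.48) + 0.254·(-7.3,-0.41) = (-5.1963,-0.4622)
  v6: (1-0.254)·(-2.23,-1.83) + 0.254·(-4.2,-1.79) = (-2.7304,-1.8198)
  v7: (1-0.254)·(-0.08,-2.85) + 0.254·(-1.86,-2.33) = (-0.5321,-2.7179)
  v8: (1-0.254)·(3.7,-3.07) + 0.254·(-0.03,-1.28) = (2.7526,-2.6153)
Shoelace sum Σ(x_i·y_{i+1} − x_{i+1}·y_i):
  i=1: 2.8877·2.4830 − 2.2626·0.0557 = +7.0441 (running +7.0441)
  i=2: 2.2626·3.2690 − -0.4072·2.4830 = +8.4077 (running +15.4518)
  i=3: -0.4072·1.9867 − -2.7263·3.2690 = +8.1033 (running +23.5552)
  i=4: -2.7263·-0.4622 − -5.1963·1.9867 = +11.5836 (running +35.1388)
  i=5: -5.1963·-1.8198 − -2.7304·-0.4622 = +8.1944 (running +43.3331)
  i=6: -2.7304·-2.7179 − -0.5321·-1.8198 = +6.4526 (running +49.7857)
  i=7: -0.5321·-2.6153 − 2.7526·-2.7179 = +8.8730 (running +58.6587)
  i=8: 2.7526·0.0557 − 2.8877·-2.6153 = +7.7056 (running +66.3643)
Area = |Σ|/2 = |66.3643|/2 = 33.1822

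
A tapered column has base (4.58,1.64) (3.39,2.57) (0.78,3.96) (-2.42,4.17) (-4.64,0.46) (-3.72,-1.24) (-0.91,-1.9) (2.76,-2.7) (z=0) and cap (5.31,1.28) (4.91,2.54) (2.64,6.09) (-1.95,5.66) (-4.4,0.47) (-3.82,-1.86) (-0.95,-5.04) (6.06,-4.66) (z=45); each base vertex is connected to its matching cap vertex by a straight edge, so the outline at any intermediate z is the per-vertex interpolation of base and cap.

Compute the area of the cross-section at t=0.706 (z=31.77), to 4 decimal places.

Cross-section at t=0.706: each vertex is (1-t)·p0[i] + t·p1[i].
  v1: (1-0.706)·(4.58,1.64) + 0.706·(5.31,1.28) = (5.0954,1.3858)
  v2: (1-0.706)·(3.39,2.57) + 0.706·(4.91,2.54) = (4.4631,2.5488)
  v3: (1-0.706)·(0.78,3.96) + 0.706·(2.64,6.09) = (2.0932,5.4638)
  v4: (1-0.706)·(-2.42,4.17) + 0.706·(-1.95,5.66) = (-2.0882,5.2219)
  v5: (1-0.706)·(-4.64,0.46) + 0.706·(-4.4,0.47) = (-4.4706,0.4671)
  v6: (1-0.706)·(-3.72,-1.24) + 0.706·(-3.82,-1.86) = (-3.7906,-1.6777)
  v7: (1-0.706)·(-0.91,-1.9) + 0.706·(-0.95,-5.04) = (-0.9382,-4.1168)
  v8: (1-0.706)·(2.76,-2.7) + 0.706·(6.06,-4.66) = (5.0898,-4.0838)
Shoelace sum Σ(x_i·y_{i+1} − x_{i+1}·y_i):
  i=1: 5.0954·2.5488 − 4.4631·1.3858 = +6.8020 (running +6.8020)
  i=2: 4.4631·5.4638 − 2.0932·2.5488 = +19.0504 (running +25.8525)
  i=3: 2.0932·5.2219 − -2.0882·5.4638 = +22.3397 (running +48.1922)
  i=4: -2.0882·0.4671 − -4.4706·5.2219 = +22.3697 (running +70.5619)
  i=5: -4.4706·-1.6777 − -3.7906·0.4671 = +9.2708 (running +79.8326)
  i=6: -3.7906·-4.1168 − -0.9382·-1.6777 = +14.0312 (running +93.8638)
  i=7: -0.9382·-4.0838 − 5.0898·-4.1168 = +24.7854 (running +118.6493)
  i=8: 5.0898·1.3858 − 5.0954·-4.0838 = +27.8620 (running +146.5112)
Area = |Σ|/2 = |146.5112|/2 = 73.2556

Area at t=0.706: 73.2556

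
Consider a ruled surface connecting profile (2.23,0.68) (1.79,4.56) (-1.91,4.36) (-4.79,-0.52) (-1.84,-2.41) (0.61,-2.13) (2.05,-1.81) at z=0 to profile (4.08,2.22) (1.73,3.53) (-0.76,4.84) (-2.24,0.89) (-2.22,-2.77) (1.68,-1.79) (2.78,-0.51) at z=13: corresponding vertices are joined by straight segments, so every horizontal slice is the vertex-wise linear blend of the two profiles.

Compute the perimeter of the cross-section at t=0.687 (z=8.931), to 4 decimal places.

Cross-section at t=0.687: each vertex is (1-t)·p0[i] + t·p1[i].
  v1: (1-0.687)·(2.23,0.68) + 0.687·(4.08,2.22) = (3.5010,1.7380)
  v2: (1-0.687)·(1.79,4.56) + 0.687·(1.73,3.53) = (1.7488,3.8524)
  v3: (1-0.687)·(-1.91,4.36) + 0.687·(-0.76,4.84) = (-1.1199,4.6898)
  v4: (1-0.687)·(-4.79,-0.52) + 0.687·(-2.24,0.89) = (-3.0381,0.4487)
  v5: (1-0.687)·(-1.84,-2.41) + 0.687·(-2.22,-2.77) = (-2.1011,-2.6573)
  v6: (1-0.687)·(0.61,-2.13) + 0.687·(1.68,-1.79) = (1.3451,-1.8964)
  v7: (1-0.687)·(2.05,-1.81) + 0.687·(2.78,-0.51) = (2.5515,-0.9169)
Perimeter = Σ |v_{i+1} − v_i|:
  edge 1→2: √(-1.7522² + 2.1144²) = 2.7461 (running 2.7461)
  edge 2→3: √(-2.8687² + 0.8374²) = 2.9884 (running 5.7345)
  edge 3→4: √(-1.9182² + -4.2411²) = 4.6547 (running 10.3892)
  edge 4→5: √(0.9371² + -3.1060²) = 3.2443 (running 13.6335)
  edge 5→6: √(3.4462² + 0.7609²) = 3.5292 (running 17.1626)
  edge 6→7: √(1.2064² + 0.9795²) = 1.5540 (running 18.7166)
  edge 7→1: √(0.9494² + 2.6549²) = 2.8195 (running 21.5362)
Perimeter = 21.5362

Perimeter at t=0.687: 21.5362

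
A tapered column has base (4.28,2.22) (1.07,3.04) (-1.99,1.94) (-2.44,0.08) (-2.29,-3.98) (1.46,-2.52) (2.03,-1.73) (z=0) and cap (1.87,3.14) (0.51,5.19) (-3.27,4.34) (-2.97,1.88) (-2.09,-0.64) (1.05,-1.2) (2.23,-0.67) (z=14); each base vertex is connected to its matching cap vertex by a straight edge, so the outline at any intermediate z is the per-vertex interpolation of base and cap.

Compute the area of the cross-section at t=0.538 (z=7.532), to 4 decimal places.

Cross-section at t=0.538: each vertex is (1-t)·p0[i] + t·p1[i].
  v1: (1-0.538)·(4.28,2.22) + 0.538·(1.87,3.14) = (2.9834,2.7150)
  v2: (1-0.538)·(1.07,3.04) + 0.538·(0.51,5.19) = (0.7687,4.1967)
  v3: (1-0.538)·(-1.99,1.94) + 0.538·(-3.27,4.34) = (-2.6786,3.2312)
  v4: (1-0.538)·(-2.44,0.08) + 0.538·(-2.97,1.88) = (-2.7251,1.0484)
  v5: (1-0.538)·(-2.29,-3.98) + 0.538·(-2.09,-0.64) = (-2.1824,-2.1831)
  v6: (1-0.538)·(1.46,-2.52) + 0.538·(1.05,-1.2) = (1.2394,-1.8098)
  v7: (1-0.538)·(2.03,-1.73) + 0.538·(2.23,-0.67) = (2.1376,-1.1597)
Shoelace sum Σ(x_i·y_{i+1} − x_{i+1}·y_i):
  i=1: 2.9834·4.1967 − 0.7687·2.7150 = +10.4335 (running +10.4335)
  i=2: 0.7687·3.2312 − -2.6786·4.1967 = +13.7253 (running +24.1588)
  i=3: -2.6786·1.0484 − -2.7251·3.2312 = +5.9972 (running +30.1560)
  i=4: -2.7251·-2.1831 − -2.1824·1.0484 = +8.2372 (running +38.3932)
  i=5: -2.1824·-1.8098 − 1.2394·-2.1831 = +6.6555 (running +45.0488)
  i=6: 1.2394·-1.1597 − 2.1376·-1.8098 = +2.4313 (running +47.4801)
  i=7: 2.1376·2.7150 − 2.9834·-1.1597 = +9.2634 (running +56.7435)
Area = |Σ|/2 = |56.7435|/2 = 28.3718

Area at t=0.538: 28.3718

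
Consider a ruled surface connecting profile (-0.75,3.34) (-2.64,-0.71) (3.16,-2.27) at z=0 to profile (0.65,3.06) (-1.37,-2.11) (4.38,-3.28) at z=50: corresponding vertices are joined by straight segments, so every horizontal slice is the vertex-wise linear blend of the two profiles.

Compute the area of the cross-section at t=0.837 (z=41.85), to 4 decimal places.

Cross-section at t=0.837: each vertex is (1-t)·p0[i] + t·p1[i].
  v1: (1-0.837)·(-0.75,3.34) + 0.837·(0.65,3.06) = (0.4218,3.1056)
  v2: (1-0.837)·(-2.64,-0.71) + 0.837·(-1.37,-2.11) = (-1.5770,-1.8818)
  v3: (1-0.837)·(3.16,-2.27) + 0.837·(4.38,-3.28) = (4.1811,-3.1154)
Shoelace sum Σ(x_i·y_{i+1} − x_{i+1}·y_i):
  i=1: 0.4218·-1.8818 − -1.5770·3.1056 = +4.1039 (running +4.1039)
  i=2: -1.5770·-3.1154 − 4.1811·-1.8818 = +12.7810 (running +16.8849)
  i=3: 4.1811·3.1056 − 0.4218·-3.1154 = +14.2992 (running +31.1841)
Area = |Σ|/2 = |31.1841|/2 = 15.5920

Area at t=0.837: 15.5920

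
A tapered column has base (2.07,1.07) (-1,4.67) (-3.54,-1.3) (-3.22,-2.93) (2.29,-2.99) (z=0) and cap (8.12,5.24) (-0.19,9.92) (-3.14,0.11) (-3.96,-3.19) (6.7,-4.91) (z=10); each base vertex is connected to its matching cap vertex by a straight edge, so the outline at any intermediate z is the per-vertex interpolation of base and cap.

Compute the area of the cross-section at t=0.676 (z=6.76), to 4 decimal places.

Area at t=0.676: 83.7579

Cross-section at t=0.676: each vertex is (1-t)·p0[i] + t·p1[i].
  v1: (1-0.676)·(2.07,1.07) + 0.676·(8.12,5.24) = (6.1598,3.8889)
  v2: (1-0.676)·(-1,4.67) + 0.676·(-0.19,9.92) = (-0.4524,8.2190)
  v3: (1-0.676)·(-3.54,-1.3) + 0.676·(-3.14,0.11) = (-3.2696,-0.3468)
  v4: (1-0.676)·(-3.22,-2.93) + 0.676·(-3.96,-3.19) = (-3.7202,-3.1058)
  v5: (1-0.676)·(2.29,-2.99) + 0.676·(6.7,-4.91) = (5.2712,-4.2879)
Shoelace sum Σ(x_i·y_{i+1} − x_{i+1}·y_i):
  i=1: 6.1598·8.2190 − -0.4524·3.8889 = +52.3869 (running +52.3869)
  i=2: -0.4524·-0.3468 − -3.2696·8.2190 = +27.0298 (running +79.4167)
  i=3: -3.2696·-3.1058 − -3.7202·-0.3468 = +8.8643 (running +88.2809)
  i=4: -3.7202·-4.2879 − 5.2712·-3.1058 = +32.3230 (running +120.6040)
  i=5: 5.2712·3.8889 − 6.1598·-4.2879 = +46.9118 (running +167.5158)
Area = |Σ|/2 = |167.5158|/2 = 83.7579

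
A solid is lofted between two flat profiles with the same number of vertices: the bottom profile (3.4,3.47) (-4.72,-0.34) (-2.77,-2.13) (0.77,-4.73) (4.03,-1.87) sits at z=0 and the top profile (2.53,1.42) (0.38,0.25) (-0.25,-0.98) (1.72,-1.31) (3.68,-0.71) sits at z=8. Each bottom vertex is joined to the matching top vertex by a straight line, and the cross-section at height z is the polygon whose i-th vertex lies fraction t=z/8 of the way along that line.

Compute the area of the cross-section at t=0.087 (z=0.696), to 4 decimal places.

Cross-section at t=0.087: each vertex is (1-t)·p0[i] + t·p1[i].
  v1: (1-0.087)·(3.4,3.47) + 0.087·(2.53,1.42) = (3.3243,3.2917)
  v2: (1-0.087)·(-4.72,-0.34) + 0.087·(0.38,0.25) = (-4.2763,-0.2887)
  v3: (1-0.087)·(-2.77,-2.13) + 0.087·(-0.25,-0.98) = (-2.5508,-2.0299)
  v4: (1-0.087)·(0.77,-4.73) + 0.087·(1.72,-1.31) = (0.8527,-4.4325)
  v5: (1-0.087)·(4.03,-1.87) + 0.087·(3.68,-0.71) = (3.9996,-1.7691)
Shoelace sum Σ(x_i·y_{i+1} − x_{i+1}·y_i):
  i=1: 3.3243·-0.2887 − -4.2763·3.2917 = +13.1165 (running +13.1165)
  i=2: -4.2763·-2.0299 − -2.5508·-0.2887 = +7.9443 (running +21.0608)
  i=3: -2.5508·-4.4325 − 0.8527·-2.0299 = +13.0370 (running +34.0978)
  i=4: 0.8527·-1.7691 − 3.9996·-4.4325 = +16.2194 (running +50.3172)
  i=5: 3.9996·3.2917 − 3.3243·-1.7691 = +19.0461 (running +69.3633)
Area = |Σ|/2 = |69.3633|/2 = 34.6817

Area at t=0.087: 34.6817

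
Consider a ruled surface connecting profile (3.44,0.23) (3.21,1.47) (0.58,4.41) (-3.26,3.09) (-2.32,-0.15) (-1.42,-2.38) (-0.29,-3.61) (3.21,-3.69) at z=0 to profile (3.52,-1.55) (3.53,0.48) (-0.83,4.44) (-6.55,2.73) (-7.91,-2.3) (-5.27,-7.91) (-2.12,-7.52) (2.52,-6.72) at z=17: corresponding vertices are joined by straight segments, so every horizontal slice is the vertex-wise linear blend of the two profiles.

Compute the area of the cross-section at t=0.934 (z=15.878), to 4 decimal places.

Area at t=0.934: 100.8735

Cross-section at t=0.934: each vertex is (1-t)·p0[i] + t·p1[i].
  v1: (1-0.934)·(3.44,0.23) + 0.934·(3.52,-1.55) = (3.5147,-1.4325)
  v2: (1-0.934)·(3.21,1.47) + 0.934·(3.53,0.48) = (3.5089,0.5453)
  v3: (1-0.934)·(0.58,4.41) + 0.934·(-0.83,4.44) = (-0.7369,4.4380)
  v4: (1-0.934)·(-3.26,3.09) + 0.934·(-6.55,2.73) = (-6.3329,2.7538)
  v5: (1-0.934)·(-2.32,-0.15) + 0.934·(-7.91,-2.3) = (-7.5411,-2.1581)
  v6: (1-0.934)·(-1.42,-2.38) + 0.934·(-5.27,-7.91) = (-5.0159,-7.5450)
  v7: (1-0.934)·(-0.29,-3.61) + 0.934·(-2.12,-7.52) = (-1.9992,-7.2619)
  v8: (1-0.934)·(3.21,-3.69) + 0.934·(2.52,-6.72) = (2.5655,-6.5200)
Shoelace sum Σ(x_i·y_{i+1} − x_{i+1}·y_i):
  i=1: 3.5147·0.5453 − 3.5089·-1.4325 = +6.9433 (running +6.9433)
  i=2: 3.5089·4.4380 − -0.7369·0.5453 = +15.9744 (running +22.9176)
  i=3: -0.7369·2.7538 − -6.3329·4.4380 = +26.0760 (running +48.9936)
  i=4: -6.3329·-2.1581 − -7.5411·2.7538 = +34.4332 (running +83.4268)
  i=5: -7.5411·-7.5450 − -5.0159·-2.1581 = +46.0726 (running +129.4995)
  i=6: -5.0159·-7.2619 − -1.9992·-7.5450 = +21.3410 (running +150.8405)
  i=7: -1.9992·-6.5200 − 2.5655·-7.2619 = +31.6658 (running +182.5062)
  i=8: 2.5655·-1.4325 − 3.5147·-6.5200 = +19.2409 (running +201.7471)
Area = |Σ|/2 = |201.7471|/2 = 100.8735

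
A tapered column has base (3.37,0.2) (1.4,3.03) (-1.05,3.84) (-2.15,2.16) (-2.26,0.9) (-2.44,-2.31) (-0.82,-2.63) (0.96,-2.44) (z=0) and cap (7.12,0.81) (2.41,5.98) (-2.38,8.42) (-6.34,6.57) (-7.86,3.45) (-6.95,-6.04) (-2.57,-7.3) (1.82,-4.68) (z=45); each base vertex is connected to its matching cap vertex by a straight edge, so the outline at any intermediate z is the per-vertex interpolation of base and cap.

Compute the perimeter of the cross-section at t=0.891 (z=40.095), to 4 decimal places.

Cross-section at t=0.891: each vertex is (1-t)·p0[i] + t·p1[i].
  v1: (1-0.891)·(3.37,0.2) + 0.891·(7.12,0.81) = (6.7112,0.7435)
  v2: (1-0.891)·(1.4,3.03) + 0.891·(2.41,5.98) = (2.2999,5.6585)
  v3: (1-0.891)·(-1.05,3.84) + 0.891·(-2.38,8.42) = (-2.2350,7.9208)
  v4: (1-0.891)·(-2.15,2.16) + 0.891·(-6.34,6.57) = (-5.8833,6.0893)
  v5: (1-0.891)·(-2.26,0.9) + 0.891·(-7.86,3.45) = (-7.2496,3.1721)
  v6: (1-0.891)·(-2.44,-2.31) + 0.891·(-6.95,-6.04) = (-6.4584,-5.6334)
  v7: (1-0.891)·(-0.82,-2.63) + 0.891·(-2.57,-7.3) = (-2.3792,-6.7910)
  v8: (1-0.891)·(0.96,-2.44) + 0.891·(1.82,-4.68) = (1.7263,-4.4358)
Perimeter = Σ |v_{i+1} − v_i|:
  edge 1→2: √(-4.4113² + 4.9149²) = 6.6043 (running 6.6043)
  edge 2→3: √(-4.5349² + 2.2623²) = 5.0679 (running 11.6722)
  edge 3→4: √(-3.6483² + -1.8315²) = 4.0822 (running 15.7544)
  edge 4→5: √(-1.3663² + -2.9173²) = 3.2214 (running 18.9757)
  edge 5→6: √(0.7912² + -8.8055²) = 8.8410 (running 27.8167)
  edge 6→7: √(4.0792² + -1.1575²) = 4.2402 (running 32.0569)
  edge 7→8: √(4.1055² + 2.3551²) = 4.7331 (running 36.7900)
  edge 8→1: √(4.9850² + 5.1793²) = 7.1886 (running 43.9786)
Perimeter = 43.9786

Perimeter at t=0.891: 43.9786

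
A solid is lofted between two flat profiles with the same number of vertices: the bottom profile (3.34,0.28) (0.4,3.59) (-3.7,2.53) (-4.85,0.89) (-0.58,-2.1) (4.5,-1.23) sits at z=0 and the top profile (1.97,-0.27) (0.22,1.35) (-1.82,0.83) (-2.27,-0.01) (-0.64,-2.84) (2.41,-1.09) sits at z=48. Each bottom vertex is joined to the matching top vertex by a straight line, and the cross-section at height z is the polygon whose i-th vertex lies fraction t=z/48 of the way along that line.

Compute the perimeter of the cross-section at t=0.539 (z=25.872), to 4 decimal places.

Perimeter at t=0.539: 17.4924

Cross-section at t=0.539: each vertex is (1-t)·p0[i] + t·p1[i].
  v1: (1-0.539)·(3.34,0.28) + 0.539·(1.97,-0.27) = (2.6016,-0.0165)
  v2: (1-0.539)·(0.4,3.59) + 0.539·(0.22,1.35) = (0.3030,2.3826)
  v3: (1-0.539)·(-3.7,2.53) + 0.539·(-1.82,0.83) = (-2.6867,1.6137)
  v4: (1-0.539)·(-4.85,0.89) + 0.539·(-2.27,-0.01) = (-3.4594,0.4049)
  v5: (1-0.539)·(-0.58,-2.1) + 0.539·(-0.64,-2.84) = (-0.6123,-2.4989)
  v6: (1-0.539)·(4.5,-1.23) + 0.539·(2.41,-1.09) = (3.3735,-1.1545)
Perimeter = Σ |v_{i+1} − v_i|:
  edge 1→2: √(-2.2986² + 2.3991²) = 3.3225 (running 3.3225)
  edge 2→3: √(-2.9897² + -0.7689²) = 3.0870 (running 6.4095)
  edge 3→4: √(-0.7727² + -1.2088²) = 1.4347 (running 7.8441)
  edge 4→5: √(2.8470² + -2.9038²) = 4.0666 (running 11.9108)
  edge 5→6: √(3.9858² + 1.3443²) = 4.2064 (running 16.1172)
  edge 6→1: √(-0.7719² + 1.1381²) = 1.3752 (running 17.4924)
Perimeter = 17.4924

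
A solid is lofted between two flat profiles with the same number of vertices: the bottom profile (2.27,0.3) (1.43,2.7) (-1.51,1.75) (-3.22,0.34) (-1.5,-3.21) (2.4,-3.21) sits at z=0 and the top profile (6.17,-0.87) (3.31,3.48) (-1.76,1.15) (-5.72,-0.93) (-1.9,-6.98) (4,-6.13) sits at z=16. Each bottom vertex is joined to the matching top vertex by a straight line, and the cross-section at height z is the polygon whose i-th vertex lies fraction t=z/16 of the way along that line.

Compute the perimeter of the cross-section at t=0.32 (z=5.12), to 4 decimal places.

Cross-section at t=0.32: each vertex is (1-t)·p0[i] + t·p1[i].
  v1: (1-0.32)·(2.27,0.3) + 0.32·(6.17,-0.87) = (3.5180,-0.0744)
  v2: (1-0.32)·(1.43,2.7) + 0.32·(3.31,3.48) = (2.0316,2.9496)
  v3: (1-0.32)·(-1.51,1.75) + 0.32·(-1.76,1.15) = (-1.5900,1.5580)
  v4: (1-0.32)·(-3.22,0.34) + 0.32·(-5.72,-0.93) = (-4.0200,-0.0664)
  v5: (1-0.32)·(-1.5,-3.21) + 0.32·(-1.9,-6.98) = (-1.6280,-4.4164)
  v6: (1-0.32)·(2.4,-3.21) + 0.32·(4,-6.13) = (2.9120,-4.1444)
Perimeter = Σ |v_{i+1} − v_i|:
  edge 1→2: √(-1.4864² + 3.0240²) = 3.3696 (running 3.3696)
  edge 2→3: √(-3.6216² + -1.3916²) = 3.8798 (running 7.2493)
  edge 3→4: √(-2.4300² + -1.6244²) = 2.9229 (running 10.1723)
  edge 4→5: √(2.3920² + -4.3500²) = 4.9643 (running 15.1366)
  edge 5→6: √(4.5400² + 0.2720²) = 4.5481 (running 19.6847)
  edge 6→1: √(0.6060² + 4.0700²) = 4.1149 (running 23.7996)
Perimeter = 23.7996

Perimeter at t=0.32: 23.7996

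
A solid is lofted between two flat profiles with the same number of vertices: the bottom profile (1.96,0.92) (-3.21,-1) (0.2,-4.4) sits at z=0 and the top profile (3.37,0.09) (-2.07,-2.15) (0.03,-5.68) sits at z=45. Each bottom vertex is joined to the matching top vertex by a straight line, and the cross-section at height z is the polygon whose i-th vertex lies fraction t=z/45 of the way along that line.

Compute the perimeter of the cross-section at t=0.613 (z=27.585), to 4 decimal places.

Perimeter at t=0.613: 16.3134

Cross-section at t=0.613: each vertex is (1-t)·p0[i] + t·p1[i].
  v1: (1-0.613)·(1.96,0.92) + 0.613·(3.37,0.09) = (2.8243,0.4112)
  v2: (1-0.613)·(-3.21,-1) + 0.613·(-2.07,-2.15) = (-2.5112,-1.7049)
  v3: (1-0.613)·(0.2,-4.4) + 0.613·(0.03,-5.68) = (0.0958,-5.1846)
Perimeter = Σ |v_{i+1} − v_i|:
  edge 1→2: √(-5.3355² + -2.1162²) = 5.7398 (running 5.7398)
  edge 2→3: √(2.6070² + -3.4797²) = 4.3479 (running 10.0878)
  edge 3→1: √(2.7285² + 5.5958²) = 6.2256 (running 16.3134)
Perimeter = 16.3134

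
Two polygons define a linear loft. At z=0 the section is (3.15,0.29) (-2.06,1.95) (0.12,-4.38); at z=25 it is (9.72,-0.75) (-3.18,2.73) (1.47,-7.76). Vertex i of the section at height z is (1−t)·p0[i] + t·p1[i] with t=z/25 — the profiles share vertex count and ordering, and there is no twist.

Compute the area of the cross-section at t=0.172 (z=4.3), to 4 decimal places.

Cross-section at t=0.172: each vertex is (1-t)·p0[i] + t·p1[i].
  v1: (1-0.172)·(3.15,0.29) + 0.172·(9.72,-0.75) = (4.2800,0.1111)
  v2: (1-0.172)·(-2.06,1.95) + 0.172·(-3.18,2.73) = (-2.2526,2.0842)
  v3: (1-0.172)·(0.12,-4.38) + 0.172·(1.47,-7.76) = (0.3522,-4.9614)
Shoelace sum Σ(x_i·y_{i+1} − x_{i+1}·y_i):
  i=1: 4.2800·2.0842 − -2.2526·0.1111 = +9.1706 (running +9.1706)
  i=2: -2.2526·-4.9614 − 0.3522·2.0842 = +10.4421 (running +19.6127)
  i=3: 0.3522·0.1111 − 4.2800·-4.9614 = +21.2740 (running +40.8867)
Area = |Σ|/2 = |40.8867|/2 = 20.4433

Area at t=0.172: 20.4433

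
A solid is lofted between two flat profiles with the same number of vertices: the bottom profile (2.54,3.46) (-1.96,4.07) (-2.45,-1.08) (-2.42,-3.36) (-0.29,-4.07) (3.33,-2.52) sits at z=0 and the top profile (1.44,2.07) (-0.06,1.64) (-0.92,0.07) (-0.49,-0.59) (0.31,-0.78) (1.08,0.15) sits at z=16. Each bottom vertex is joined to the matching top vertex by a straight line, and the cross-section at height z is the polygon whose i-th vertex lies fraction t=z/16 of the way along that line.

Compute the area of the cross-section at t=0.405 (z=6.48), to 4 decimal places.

Area at t=0.405: 20.2357

Cross-section at t=0.405: each vertex is (1-t)·p0[i] + t·p1[i].
  v1: (1-0.405)·(2.54,3.46) + 0.405·(1.44,2.07) = (2.0945,2.8971)
  v2: (1-0.405)·(-1.96,4.07) + 0.405·(-0.06,1.64) = (-1.1905,3.0859)
  v3: (1-0.405)·(-2.45,-1.08) + 0.405·(-0.92,0.07) = (-1.8304,-0.6143)
  v4: (1-0.405)·(-2.42,-3.36) + 0.405·(-0.49,-0.59) = (-1.6383,-2.2382)
  v5: (1-0.405)·(-0.29,-4.07) + 0.405·(0.31,-0.78) = (-0.0470,-2.7376)
  v6: (1-0.405)·(3.33,-2.52) + 0.405·(1.08,0.15) = (2.4188,-1.4386)
Shoelace sum Σ(x_i·y_{i+1} − x_{i+1}·y_i):
  i=1: 2.0945·3.0859 − -1.1905·2.8971 = +9.9123 (running +9.9123)
  i=2: -1.1905·-0.6143 − -1.8304·3.0859 = +6.3795 (running +16.2917)
  i=3: -1.8304·-2.2382 − -1.6383·-0.6143 = +3.0902 (running +19.3819)
  i=4: -1.6383·-2.7376 − -0.0470·-2.2382 = +4.3799 (running +23.7618)
  i=5: -0.0470·-1.4386 − 2.4188·-2.7376 = +6.6891 (running +30.4509)
  i=6: 2.4188·2.8971 − 2.0945·-1.4386 = +10.0205 (running +40.4714)
Area = |Σ|/2 = |40.4714|/2 = 20.2357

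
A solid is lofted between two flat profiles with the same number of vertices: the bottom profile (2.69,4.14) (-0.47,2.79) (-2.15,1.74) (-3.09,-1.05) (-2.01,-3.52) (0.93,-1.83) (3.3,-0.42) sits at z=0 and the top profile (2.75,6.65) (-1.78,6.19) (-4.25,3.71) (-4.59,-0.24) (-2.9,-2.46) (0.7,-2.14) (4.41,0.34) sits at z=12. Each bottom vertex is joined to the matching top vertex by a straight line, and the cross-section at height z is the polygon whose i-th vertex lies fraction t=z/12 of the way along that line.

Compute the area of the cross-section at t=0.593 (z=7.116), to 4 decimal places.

Cross-section at t=0.593: each vertex is (1-t)·p0[i] + t·p1[i].
  v1: (1-0.593)·(2.69,4.14) + 0.593·(2.75,6.65) = (2.7256,5.6284)
  v2: (1-0.593)·(-0.47,2.79) + 0.593·(-1.78,6.19) = (-1.2468,4.8062)
  v3: (1-0.593)·(-2.15,1.74) + 0.593·(-4.25,3.71) = (-3.3953,2.9082)
  v4: (1-0.593)·(-3.09,-1.05) + 0.593·(-4.59,-0.24) = (-3.9795,-0.5697)
  v5: (1-0.593)·(-2.01,-3.52) + 0.593·(-2.9,-2.46) = (-2.5378,-2.8914)
  v6: (1-0.593)·(0.93,-1.83) + 0.593·(0.7,-2.14) = (0.7936,-2.0138)
  v7: (1-0.593)·(3.3,-0.42) + 0.593·(4.41,0.34) = (3.9582,0.0307)
Shoelace sum Σ(x_i·y_{i+1} − x_{i+1}·y_i):
  i=1: 2.7256·4.8062 − -1.2468·5.6284 = +20.1174 (running +20.1174)
  i=2: -1.2468·2.9082 − -3.3953·4.8062 = +12.6924 (running +32.8098)
  i=3: -3.3953·-0.5697 − -3.9795·2.9082 = +13.5074 (running +46.3172)
  i=4: -3.9795·-2.8914 − -2.5378·-0.5697 = +10.0607 (running +56.3780)
  i=5: -2.5378·-2.0138 − 0.7936·-2.8914 = +7.4053 (running +63.7833)
  i=6: 0.7936·0.0307 − 3.9582·-2.0138 = +7.9956 (running +71.7788)
  i=7: 3.9582·5.6284 − 2.7256·0.0307 = +22.1950 (running +93.9738)
Area = |Σ|/2 = |93.9738|/2 = 46.9869

Area at t=0.593: 46.9869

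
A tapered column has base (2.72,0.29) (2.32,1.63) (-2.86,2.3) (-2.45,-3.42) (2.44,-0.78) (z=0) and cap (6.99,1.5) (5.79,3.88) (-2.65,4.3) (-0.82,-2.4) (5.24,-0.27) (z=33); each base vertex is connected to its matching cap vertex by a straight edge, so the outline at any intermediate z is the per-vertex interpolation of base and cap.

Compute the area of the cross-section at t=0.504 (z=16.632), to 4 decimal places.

Area at t=0.504: 31.1620

Cross-section at t=0.504: each vertex is (1-t)·p0[i] + t·p1[i].
  v1: (1-0.504)·(2.72,0.29) + 0.504·(6.99,1.5) = (4.8721,0.8998)
  v2: (1-0.504)·(2.32,1.63) + 0.504·(5.79,3.88) = (4.0689,2.7640)
  v3: (1-0.504)·(-2.86,2.3) + 0.504·(-2.65,4.3) = (-2.7542,3.3080)
  v4: (1-0.504)·(-2.45,-3.42) + 0.504·(-0.82,-2.4) = (-1.6285,-2.9059)
  v5: (1-0.504)·(2.44,-0.78) + 0.504·(5.24,-0.27) = (3.8512,-0.5230)
Shoelace sum Σ(x_i·y_{i+1} − x_{i+1}·y_i):
  i=1: 4.8721·2.7640 − 4.0689·0.8998 = +9.8051 (running +9.8051)
  i=2: 4.0689·3.3080 − -2.7542·2.7640 = +21.0724 (running +30.8774)
  i=3: -2.7542·-2.9059 − -1.6285·3.3080 = +13.3904 (running +44.2678)
  i=4: -1.6285·-0.5230 − 3.8512·-2.9059 = +12.0429 (running +56.3107)
  i=5: 3.8512·0.8998 − 4.8721·-0.5230 = +6.0134 (running +62.3241)
Area = |Σ|/2 = |62.3241|/2 = 31.1620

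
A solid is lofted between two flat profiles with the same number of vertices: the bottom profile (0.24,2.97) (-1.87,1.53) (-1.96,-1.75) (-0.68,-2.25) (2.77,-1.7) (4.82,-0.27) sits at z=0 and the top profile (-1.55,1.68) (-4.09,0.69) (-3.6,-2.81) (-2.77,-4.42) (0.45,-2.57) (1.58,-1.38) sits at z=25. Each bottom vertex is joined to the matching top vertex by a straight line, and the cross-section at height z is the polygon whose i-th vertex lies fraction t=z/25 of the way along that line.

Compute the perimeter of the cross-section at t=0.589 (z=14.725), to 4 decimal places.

Perimeter at t=0.589: 18.0133

Cross-section at t=0.589: each vertex is (1-t)·p0[i] + t·p1[i].
  v1: (1-0.589)·(0.24,2.97) + 0.589·(-1.55,1.68) = (-0.8143,2.2102)
  v2: (1-0.589)·(-1.87,1.53) + 0.589·(-4.09,0.69) = (-3.1776,1.0352)
  v3: (1-0.589)·(-1.96,-1.75) + 0.589·(-3.6,-2.81) = (-2.9260,-2.3743)
  v4: (1-0.589)·(-0.68,-2.25) + 0.589·(-2.77,-4.42) = (-1.9110,-3.5281)
  v5: (1-0.589)·(2.77,-1.7) + 0.589·(0.45,-2.57) = (1.4035,-2.2124)
  v6: (1-0.589)·(4.82,-0.27) + 0.589·(1.58,-1.38) = (2.9116,-0.9238)
Perimeter = Σ |v_{i+1} − v_i|:
  edge 1→2: √(-2.3633² + -1.1749²) = 2.6392 (running 2.6392)
  edge 2→3: √(0.2516² + -3.4096²) = 3.4189 (running 6.0581)
  edge 3→4: √(1.0149² + -1.1538²) = 1.5367 (running 7.5948)
  edge 4→5: √(3.3145² + 1.3157²) = 3.5661 (running 11.1609)
  edge 5→6: √(1.5081² + 1.2886²) = 1.9837 (running 13.1446)
  edge 6→1: √(-3.7260² + 3.1340²) = 4.8687 (running 18.0133)
Perimeter = 18.0133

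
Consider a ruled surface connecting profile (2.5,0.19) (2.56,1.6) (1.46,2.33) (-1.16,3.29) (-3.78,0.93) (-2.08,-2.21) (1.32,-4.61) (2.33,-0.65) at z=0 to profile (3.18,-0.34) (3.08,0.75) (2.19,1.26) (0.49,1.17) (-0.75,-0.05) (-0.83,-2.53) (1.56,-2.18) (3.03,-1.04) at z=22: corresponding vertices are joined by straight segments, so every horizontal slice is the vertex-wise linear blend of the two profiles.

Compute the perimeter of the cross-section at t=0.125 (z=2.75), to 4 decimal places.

Cross-section at t=0.125: each vertex is (1-t)·p0[i] + t·p1[i].
  v1: (1-0.125)·(2.5,0.19) + 0.125·(3.18,-0.34) = (2.5850,0.1237)
  v2: (1-0.125)·(2.56,1.6) + 0.125·(3.08,0.75) = (2.6250,1.4938)
  v3: (1-0.125)·(1.46,2.33) + 0.125·(2.19,1.26) = (1.5512,2.1963)
  v4: (1-0.125)·(-1.16,3.29) + 0.125·(0.49,1.17) = (-0.9537,3.0250)
  v5: (1-0.125)·(-3.78,0.93) + 0.125·(-0.75,-0.05) = (-3.4012,0.8075)
  v6: (1-0.125)·(-2.08,-2.21) + 0.125·(-0.83,-2.53) = (-1.9238,-2.2500)
  v7: (1-0.125)·(1.32,-4.61) + 0.125·(1.56,-2.18) = (1.3500,-4.3063)
  v8: (1-0.125)·(2.33,-0.65) + 0.125·(3.03,-1.04) = (2.4175,-0.6987)
Perimeter = Σ |v_{i+1} − v_i|:
  edge 1→2: √(0.0400² + 1.3700²) = 1.3706 (running 1.3706)
  edge 2→3: √(-1.0738² + 0.7025²) = 1.2831 (running 2.6537)
  edge 3→4: √(-2.5050² + 0.8287²) = 2.6385 (running 5.2923)
  edge 4→5: √(-2.4475² + -2.2175²) = 3.3027 (running 8.5949)
  edge 5→6: √(1.4775² + -3.0575²) = 3.3958 (running 11.9907)
  edge 6→7: √(3.2738² + -2.0563²) = 3.8660 (running 15.8566)
  edge 7→8: √(1.0675² + 3.6075²) = 3.7621 (running 19.6188)
  edge 8→1: √(0.1675² + 0.8225²) = 0.8394 (running 20.4582)
Perimeter = 20.4582

Perimeter at t=0.125: 20.4582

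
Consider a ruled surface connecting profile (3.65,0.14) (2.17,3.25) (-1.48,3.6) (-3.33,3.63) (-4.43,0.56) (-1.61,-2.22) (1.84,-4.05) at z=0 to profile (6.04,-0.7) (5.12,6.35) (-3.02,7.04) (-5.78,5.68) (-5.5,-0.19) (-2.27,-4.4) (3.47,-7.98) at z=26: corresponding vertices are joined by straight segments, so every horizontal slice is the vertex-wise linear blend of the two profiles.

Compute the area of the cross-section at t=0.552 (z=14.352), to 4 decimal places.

Cross-section at t=0.552: each vertex is (1-t)·p0[i] + t·p1[i].
  v1: (1-0.552)·(3.65,0.14) + 0.552·(6.04,-0.7) = (4.9693,-0.3237)
  v2: (1-0.552)·(2.17,3.25) + 0.552·(5.12,6.35) = (3.7984,4.9612)
  v3: (1-0.552)·(-1.48,3.6) + 0.552·(-3.02,7.04) = (-2.3301,5.4989)
  v4: (1-0.552)·(-3.33,3.63) + 0.552·(-5.78,5.68) = (-4.6824,4.7616)
  v5: (1-0.552)·(-4.43,0.56) + 0.552·(-5.5,-0.19) = (-5.0206,0.1460)
  v6: (1-0.552)·(-1.61,-2.22) + 0.552·(-2.27,-4.4) = (-1.9743,-3.4234)
  v7: (1-0.552)·(1.84,-4.05) + 0.552·(3.47,-7.98) = (2.7398,-6.2194)
Shoelace sum Σ(x_i·y_{i+1} − x_{i+1}·y_i):
  i=1: 4.9693·4.9612 − 3.7984·-0.3237 = +25.8831 (running +25.8831)
  i=2: 3.7984·5.4989 − -2.3301·4.9612 = +32.4469 (running +58.3300)
  i=3: -2.3301·4.7616 − -4.6824·5.4989 = +14.6530 (running +72.9830)
  i=4: -4.6824·0.1460 − -5.0206·4.7616 = +23.2226 (running +96.2057)
  i=5: -5.0206·-3.4234 − -1.9743·0.1460 = +17.4757 (running +113.6814)
  i=6: -1.9743·-6.2194 − 2.7398·-3.4234 = +21.6582 (running +135.3396)
  i=7: 2.7398·-0.3237 − 4.9693·-6.2194 = +30.0189 (running +165.3585)
Area = |Σ|/2 = |165.3585|/2 = 82.6793

Area at t=0.552: 82.6793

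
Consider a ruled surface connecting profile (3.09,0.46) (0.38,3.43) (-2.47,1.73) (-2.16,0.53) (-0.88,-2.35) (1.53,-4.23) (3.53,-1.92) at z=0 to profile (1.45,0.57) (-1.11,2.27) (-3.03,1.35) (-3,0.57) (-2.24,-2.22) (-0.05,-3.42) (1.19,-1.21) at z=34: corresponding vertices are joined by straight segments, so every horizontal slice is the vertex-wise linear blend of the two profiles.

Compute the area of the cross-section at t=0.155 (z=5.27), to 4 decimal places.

Cross-section at t=0.155: each vertex is (1-t)·p0[i] + t·p1[i].
  v1: (1-0.155)·(3.09,0.46) + 0.155·(1.45,0.57) = (2.8358,0.4770)
  v2: (1-0.155)·(0.38,3.43) + 0.155·(-1.11,2.27) = (0.1490,3.2502)
  v3: (1-0.155)·(-2.47,1.73) + 0.155·(-3.03,1.35) = (-2.5568,1.6711)
  v4: (1-0.155)·(-2.16,0.53) + 0.155·(-3,0.57) = (-2.2902,0.5362)
  v5: (1-0.155)·(-0.88,-2.35) + 0.155·(-2.24,-2.22) = (-1.0908,-2.3298)
  v6: (1-0.155)·(1.53,-4.23) + 0.155·(-0.05,-3.42) = (1.2851,-4.1044)
  v7: (1-0.155)·(3.53,-1.92) + 0.155·(1.19,-1.21) = (3.1673,-1.8099)
Shoelace sum Σ(x_i·y_{i+1} − x_{i+1}·y_i):
  i=1: 2.8358·3.2502 − 0.1490·0.4770 = +9.1458 (running +9.1458)
  i=2: 0.1490·1.6711 − -2.5568·3.2502 = +8.5592 (running +17.7050)
  i=3: -2.5568·0.5362 − -2.2902·1.6711 = +2.4562 (running +20.1612)
  i=4: -2.2902·-2.3298 − -1.0908·0.5362 = +5.9207 (running +26.0819)
  i=5: -1.0908·-4.1044 − 1.2851·-2.3298 = +7.4712 (running +33.5531)
  i=6: 1.2851·-1.8099 − 3.1673·-4.1044 = +10.6741 (running +44.2272)
  i=7: 3.1673·0.4770 − 2.8358·-1.8099 = +6.6436 (running +50.8708)
Area = |Σ|/2 = |50.8708|/2 = 25.4354

Area at t=0.155: 25.4354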